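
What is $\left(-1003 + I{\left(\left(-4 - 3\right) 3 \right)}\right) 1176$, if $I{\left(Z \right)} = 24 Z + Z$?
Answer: $-1796928$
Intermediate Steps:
$I{\left(Z \right)} = 25 Z$
$\left(-1003 + I{\left(\left(-4 - 3\right) 3 \right)}\right) 1176 = \left(-1003 + 25 \left(-4 - 3\right) 3\right) 1176 = \left(-1003 + 25 \left(\left(-7\right) 3\right)\right) 1176 = \left(-1003 + 25 \left(-21\right)\right) 1176 = \left(-1003 - 525\right) 1176 = \left(-1528\right) 1176 = -1796928$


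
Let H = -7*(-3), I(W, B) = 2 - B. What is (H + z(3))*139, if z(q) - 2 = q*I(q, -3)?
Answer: 5282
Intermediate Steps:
z(q) = 2 + 5*q (z(q) = 2 + q*(2 - 1*(-3)) = 2 + q*(2 + 3) = 2 + q*5 = 2 + 5*q)
H = 21
(H + z(3))*139 = (21 + (2 + 5*3))*139 = (21 + (2 + 15))*139 = (21 + 17)*139 = 38*139 = 5282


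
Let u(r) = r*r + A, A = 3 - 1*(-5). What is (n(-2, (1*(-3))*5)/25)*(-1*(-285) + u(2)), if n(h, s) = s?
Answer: -891/5 ≈ -178.20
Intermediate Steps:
A = 8 (A = 3 + 5 = 8)
u(r) = 8 + r² (u(r) = r*r + 8 = r² + 8 = 8 + r²)
(n(-2, (1*(-3))*5)/25)*(-1*(-285) + u(2)) = (((1*(-3))*5)/25)*(-1*(-285) + (8 + 2²)) = (-3*5*(1/25))*(285 + (8 + 4)) = (-15*1/25)*(285 + 12) = -⅗*297 = -891/5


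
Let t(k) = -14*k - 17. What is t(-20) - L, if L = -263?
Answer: 526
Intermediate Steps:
t(k) = -17 - 14*k
t(-20) - L = (-17 - 14*(-20)) - 1*(-263) = (-17 + 280) + 263 = 263 + 263 = 526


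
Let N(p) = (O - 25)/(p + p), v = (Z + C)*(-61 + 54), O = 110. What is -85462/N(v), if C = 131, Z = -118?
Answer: 15554084/85 ≈ 1.8299e+5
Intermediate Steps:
v = -91 (v = (-118 + 131)*(-61 + 54) = 13*(-7) = -91)
N(p) = 85/(2*p) (N(p) = (110 - 25)/(p + p) = 85/((2*p)) = 85*(1/(2*p)) = 85/(2*p))
-85462/N(v) = -85462/((85/2)/(-91)) = -85462/((85/2)*(-1/91)) = -85462/(-85/182) = -85462*(-182/85) = 15554084/85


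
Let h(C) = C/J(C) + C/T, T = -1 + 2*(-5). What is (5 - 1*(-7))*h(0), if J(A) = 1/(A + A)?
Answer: 0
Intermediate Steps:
J(A) = 1/(2*A)
T = -11 (T = -1 - 10 = -11)
h(C) = 2*C**2 - C/11 (h(C) = C/((1/(2*C))) + C/(-11) = C*(2*C) + C*(-1/11) = 2*C**2 - C/11)
(5 - 1*(-7))*h(0) = (5 - 1*(-7))*((1/11)*0*(-1 + 22*0)) = (5 + 7)*((1/11)*0*(-1 + 0)) = 12*((1/11)*0*(-1)) = 12*0 = 0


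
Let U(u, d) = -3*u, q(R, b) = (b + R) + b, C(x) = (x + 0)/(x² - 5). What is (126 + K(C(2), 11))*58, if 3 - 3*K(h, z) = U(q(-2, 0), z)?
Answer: 7250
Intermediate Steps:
C(x) = x/(-5 + x²)
q(R, b) = R + 2*b (q(R, b) = (R + b) + b = R + 2*b)
K(h, z) = -1 (K(h, z) = 1 - (-1)*(-2 + 2*0) = 1 - (-1)*(-2 + 0) = 1 - (-1)*(-2) = 1 - ⅓*6 = 1 - 2 = -1)
(126 + K(C(2), 11))*58 = (126 - 1)*58 = 125*58 = 7250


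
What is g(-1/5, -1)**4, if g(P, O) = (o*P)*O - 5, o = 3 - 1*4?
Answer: 456976/625 ≈ 731.16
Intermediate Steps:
o = -1 (o = 3 - 4 = -1)
g(P, O) = -5 - O*P (g(P, O) = (-P)*O - 5 = -O*P - 5 = -5 - O*P)
g(-1/5, -1)**4 = (-5 - 1*(-1)*(-1/5))**4 = (-5 - 1/5)**4 = (-26/5)**4 = 456976/625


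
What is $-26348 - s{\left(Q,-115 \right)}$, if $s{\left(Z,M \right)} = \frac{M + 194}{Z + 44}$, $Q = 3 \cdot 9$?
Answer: $- \frac{1870787}{71} \approx -26349.0$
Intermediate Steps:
$Q = 27$
$s{\left(Z,M \right)} = \frac{194 + M}{44 + Z}$
$-26348 - s{\left(Q,-115 \right)} = -26348 - \frac{194 - 115}{44 + 27} = -26348 - \frac{1}{71} \cdot 79 = -26348 - \frac{79}{71} = - \frac{1870787}{71}$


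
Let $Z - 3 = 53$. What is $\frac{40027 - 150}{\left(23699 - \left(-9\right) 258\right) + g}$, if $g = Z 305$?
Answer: $\frac{39877}{43101} \approx 0.9252$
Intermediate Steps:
$Z = 56$ ($Z = 3 + 53 = 56$)
$g = 17080$ ($g = 56 \cdot 305 = 17080$)
$\frac{40027 - 150}{\left(23699 - \left(-9\right) 258\right) + g} = \frac{40027 - 150}{\left(23699 - \left(-9\right) 258\right) + 17080} = \frac{39877}{\left(23699 - -2322\right) + 17080} = \frac{39877}{\left(23699 + 2322\right) + 17080} = \frac{39877}{26021 + 17080} = \frac{39877}{43101}$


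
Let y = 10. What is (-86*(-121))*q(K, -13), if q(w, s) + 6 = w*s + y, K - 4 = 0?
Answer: -499488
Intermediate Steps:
K = 4 (K = 4 + 0 = 4)
q(w, s) = 4 + s*w (q(w, s) = -6 + (w*s + 10) = -6 + (s*w + 10) = -6 + (10 + s*w) = 4 + s*w)
(-86*(-121))*q(K, -13) = (-86*(-121))*(4 - 13*4) = 10406*(4 - 52) = 10406*(-48) = -499488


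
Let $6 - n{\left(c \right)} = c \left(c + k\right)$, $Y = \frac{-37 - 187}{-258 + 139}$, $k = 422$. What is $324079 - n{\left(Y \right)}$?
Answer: $\frac{93887689}{289} \approx 3.2487 \cdot 10^{5}$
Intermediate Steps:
$Y = \frac{32}{17}$ ($Y = - \frac{224}{-119} = \left(-224\right) \left(- \frac{1}{119}\right) = \frac{32}{17} \approx 1.8824$)
$n{\left(c \right)} = 6 - c \left(422 + c\right)$ ($n{\left(c \right)} = 6 - c \left(c + 422\right) = 6 - c \left(422 + c\right)$)
$324079 - n{\left(Y \right)} = 324079 - \left(6 - \left(\frac{32}{17}\right)^{2} - \frac{13504}{17}\right) = 324079 - \left(6 - \frac{1024}{289} - \frac{13504}{17}\right) = 324079 - - \frac{228858}{289} = 324079 + \frac{228858}{289} = \frac{93887689}{289}$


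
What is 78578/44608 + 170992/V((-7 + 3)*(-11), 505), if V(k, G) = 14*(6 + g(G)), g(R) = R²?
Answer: 72046293497/39817479968 ≈ 1.8094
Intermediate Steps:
V(k, G) = 84 + 14*G² (V(k, G) = 14*(6 + G²) = 84 + 14*G²)
78578/44608 + 170992/V((-7 + 3)*(-11), 505) = 78578/44608 + 170992/(84 + 14*505²) = 78578*(1/44608) + 170992/(84 + 14*255025) = 39289/22304 + 170992/(84 + 3570350) = 39289/22304 + 170992/3570434 = 39289/22304 + 170992*(1/3570434) = 39289/22304 + 85496/1785217 = 72046293497/39817479968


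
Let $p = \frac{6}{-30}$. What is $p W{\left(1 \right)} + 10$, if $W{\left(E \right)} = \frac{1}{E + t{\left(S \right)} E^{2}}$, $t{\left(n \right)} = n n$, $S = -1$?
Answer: $\frac{99}{10} \approx 9.9$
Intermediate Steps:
$t{\left(n \right)} = n^{2}$
$W{\left(E \right)} = \frac{1}{E + E^{2}}$ ($W{\left(E \right)} = \frac{1}{E + \left(-1\right)^{2} E^{2}} = \frac{1}{E + 1 E^{2}} = \frac{1}{E + E^{2}}$)
$p = - \frac{1}{5}$ ($p = 6 \left(- \frac{1}{30}\right) = - \frac{1}{5} \approx -0.2$)
$p W{\left(1 \right)} + 10 = - \frac{1^{-1} \frac{1}{1 + 1}}{5} + 10 = - \frac{1 \cdot \frac{1}{2}}{5} + 10 = \left(- \frac{1}{5}\right) \frac{1}{2} + 10 = - \frac{1}{10} + 10 = \frac{99}{10}$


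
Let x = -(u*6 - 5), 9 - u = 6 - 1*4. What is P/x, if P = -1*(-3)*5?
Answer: -15/37 ≈ -0.40541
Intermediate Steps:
P = 15 (P = 3*5 = 15)
u = 7 (u = 9 - (6 - 1*4) = 9 - (6 - 4) = 9 - 1*2 = 9 - 2 = 7)
x = -37 (x = -(7*6 - 5) = -(42 - 5) = -1*37 = -37)
P/x = 15/(-37) = 15*(-1/37) = -15/37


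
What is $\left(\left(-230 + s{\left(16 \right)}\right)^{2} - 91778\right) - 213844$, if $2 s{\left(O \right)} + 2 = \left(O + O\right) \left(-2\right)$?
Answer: $-236453$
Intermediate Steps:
$s{\left(O \right)} = -1 - 2 O$ ($s{\left(O \right)} = -1 + \frac{\left(O + O\right) \left(-2\right)}{2} = -1 + \frac{2 O \left(-2\right)}{2} = -1 + \frac{\left(-4\right) O}{2} = -1 - 2 O$)
$\left(\left(-230 + s{\left(16 \right)}\right)^{2} - 91778\right) - 213844 = \left(\left(-230 - 33\right)^{2} - 91778\right) - 213844 = \left(\left(-263\right)^{2} - 91778\right) - 213844 = \left(69169 - 91778\right) - 213844 = -22609 - 213844 = -236453$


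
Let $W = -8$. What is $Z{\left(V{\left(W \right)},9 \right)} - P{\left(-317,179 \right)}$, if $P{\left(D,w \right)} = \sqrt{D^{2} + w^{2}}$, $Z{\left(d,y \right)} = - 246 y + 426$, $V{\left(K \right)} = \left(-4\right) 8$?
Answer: $-1788 - \sqrt{132530} \approx -2152.0$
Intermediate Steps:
$V{\left(K \right)} = -32$
$Z{\left(d,y \right)} = 426 - 246 y$
$Z{\left(V{\left(W \right)},9 \right)} - P{\left(-317,179 \right)} = \left(426 - 2214\right) - \sqrt{\left(-317\right)^{2} + 179^{2}} = \left(426 - 2214\right) - \sqrt{100489 + 32041} = -1788 - \sqrt{132530}$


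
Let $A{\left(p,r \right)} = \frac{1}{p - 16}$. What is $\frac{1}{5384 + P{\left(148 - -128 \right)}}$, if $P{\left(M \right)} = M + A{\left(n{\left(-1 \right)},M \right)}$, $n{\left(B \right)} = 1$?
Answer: $\frac{15}{84899} \approx 0.00017668$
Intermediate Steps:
$A{\left(p,r \right)} = \frac{1}{-16 + p}$
$P{\left(M \right)} = - \frac{1}{15} + M$ ($P{\left(M \right)} = M + \frac{1}{-16 + 1} = M + \frac{1}{-15} = M - \frac{1}{15} = - \frac{1}{15} + M$)
$\frac{1}{5384 + P{\left(148 - -128 \right)}} = \frac{1}{5384 + \left(- \frac{1}{15} + \left(148 - -128\right)\right)} = \frac{1}{5384 + \left(- \frac{1}{15} + \left(148 + 128\right)\right)} = \frac{1}{5384 + \left(- \frac{1}{15} + 276\right)} = \frac{1}{5384 + \frac{4139}{15}} = \frac{1}{\frac{84899}{15}} = \frac{15}{84899}$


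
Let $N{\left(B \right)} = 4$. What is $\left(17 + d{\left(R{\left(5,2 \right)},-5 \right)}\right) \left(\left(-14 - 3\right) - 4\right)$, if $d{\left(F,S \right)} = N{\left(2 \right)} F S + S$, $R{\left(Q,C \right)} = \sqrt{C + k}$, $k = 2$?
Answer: $588$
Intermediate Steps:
$R{\left(Q,C \right)} = \sqrt{2 + C}$ ($R{\left(Q,C \right)} = \sqrt{C + 2} = \sqrt{2 + C}$)
$d{\left(F,S \right)} = S + 4 F S$ ($d{\left(F,S \right)} = 4 F S + S = S + 4 F S$)
$\left(17 + d{\left(R{\left(5,2 \right)},-5 \right)}\right) \left(\left(-14 - 3\right) - 4\right) = \left(17 - 5 \left(1 + 4 \sqrt{2 + 2}\right)\right) \left(\left(-14 - 3\right) - 4\right) = \left(17 - 5 \left(1 + 4 \sqrt{4}\right)\right) \left(-17 - 4\right) = \left(17 - 5 \left(1 + 4 \cdot 2\right)\right) \left(-21\right) = \left(17 - 5 \left(1 + 8\right)\right) \left(-21\right) = \left(17 - 45\right) \left(-21\right) = \left(-28\right) \left(-21\right) = 588$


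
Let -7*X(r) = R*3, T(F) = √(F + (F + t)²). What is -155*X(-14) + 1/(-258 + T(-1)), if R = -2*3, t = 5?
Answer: -8841596/22183 - √15/66549 ≈ -398.58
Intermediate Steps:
R = -6
T(F) = √(F + (5 + F)²) (T(F) = √(F + (F + 5)²) = √(F + (5 + F)²))
X(r) = 18/7 (X(r) = -(-6)*3/7 = -⅐*(-18) = 18/7)
-155*X(-14) + 1/(-258 + T(-1)) = -155*18/7 + 1/(-258 + √(-1 + (5 - 1)²)) = -2790/7 + 1/(-258 + √(-1 + 4²)) = -2790/7 + 1/(-258 + √(-1 + 16)) = -2790/7 + 1/(-258 + √15)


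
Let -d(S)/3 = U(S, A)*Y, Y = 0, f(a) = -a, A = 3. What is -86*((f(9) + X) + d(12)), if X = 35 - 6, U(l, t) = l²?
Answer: -1720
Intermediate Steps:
X = 29
d(S) = 0 (d(S) = -3*S²*0 = -3*0 = 0)
-86*((f(9) + X) + d(12)) = -86*((-1*9 + 29) + 0) = -86*((-9 + 29) + 0) = -86*(20 + 0) = -86*20 = -1720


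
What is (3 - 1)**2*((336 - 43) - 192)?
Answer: 404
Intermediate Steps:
(3 - 1)**2*((336 - 43) - 192) = 2**2*(293 - 192) = 4*101 = 404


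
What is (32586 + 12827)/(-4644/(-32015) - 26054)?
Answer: -1453897195/834114166 ≈ -1.7430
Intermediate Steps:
(32586 + 12827)/(-4644/(-32015) - 26054) = 45413/(-4644*(-1/32015) - 26054) = 45413/(4644/32015 - 26054) = 45413/(-834114166/32015) = 45413*(-32015/834114166) = -1453897195/834114166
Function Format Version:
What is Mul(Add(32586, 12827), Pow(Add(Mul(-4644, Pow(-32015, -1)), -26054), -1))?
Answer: Rational(-1453897195, 834114166) ≈ -1.7430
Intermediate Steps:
Mul(Add(32586, 12827), Pow(Add(Mul(-4644, Pow(-32015, -1)), -26054), -1)) = Mul(45413, Pow(Add(Mul(-4644, Rational(-1, 32015)), -26054), -1)) = Mul(45413, Pow(Add(Rational(4644, 32015), -26054), -1)) = Mul(45413, Pow(Rational(-834114166, 32015), -1)) = Mul(45413, Rational(-32015, 834114166)) = Rational(-1453897195, 834114166)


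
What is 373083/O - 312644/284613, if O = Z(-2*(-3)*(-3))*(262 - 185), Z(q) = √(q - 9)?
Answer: -312644/284613 - 124361*I*√3/231 ≈ -1.0985 - 932.47*I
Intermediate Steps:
Z(q) = √(-9 + q)
O = 231*I*√3 (O = √(-9 - 2*(-3)*(-3))*(262 - 185) = √(-9 + 6*(-3))*77 = √(-9 - 18)*77 = √(-27)*77 = (3*I*√3)*77 = 231*I*√3 ≈ 400.1*I)
373083/O - 312644/284613 = 373083/((231*I*√3)) - 312644/284613 = 373083*(-I*√3/693) - 312644*1/284613 = -124361*I*√3/231 - 312644/284613 = -312644/284613 - 124361*I*√3/231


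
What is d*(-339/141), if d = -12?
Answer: 1356/47 ≈ 28.851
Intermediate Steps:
d*(-339/141) = -(-4068)/141 = -12*(-113/47) = 1356/47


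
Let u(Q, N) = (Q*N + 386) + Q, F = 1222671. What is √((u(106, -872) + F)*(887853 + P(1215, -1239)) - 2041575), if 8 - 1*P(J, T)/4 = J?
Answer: 10*√9984616997 ≈ 9.9923e+5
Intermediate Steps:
P(J, T) = 32 - 4*J
u(Q, N) = 386 + Q + N*Q (u(Q, N) = (N*Q + 386) + Q = (386 + N*Q) + Q = 386 + Q + N*Q)
√((u(106, -872) + F)*(887853 + P(1215, -1239)) - 2041575) = √(((386 + 106 - 872*106) + 1222671)*(887853 + (32 - 4*1215)) - 2041575) = √(((386 + 106 - 92432) + 1222671)*(887853 + (32 - 4860)) - 2041575) = √((-91940 + 1222671)*(887853 - 4828) - 2041575) = √(1130731*883025 - 2041575) = √(998463741275 - 2041575) = √998461699700 = 10*√9984616997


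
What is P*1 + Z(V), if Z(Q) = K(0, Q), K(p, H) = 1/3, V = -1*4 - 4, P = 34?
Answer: 103/3 ≈ 34.333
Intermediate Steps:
V = -8 (V = -4 - 4 = -8)
K(p, H) = ⅓
Z(Q) = ⅓
P*1 + Z(V) = 34*1 + ⅓ = 34 + ⅓ = 103/3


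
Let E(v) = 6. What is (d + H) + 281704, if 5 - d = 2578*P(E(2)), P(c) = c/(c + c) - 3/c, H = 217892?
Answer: 499601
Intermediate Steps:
P(c) = 1/2 - 3/c (P(c) = c/((2*c)) - 3/c = c*(1/(2*c)) - 3/c = 1/2 - 3/c)
d = 5 (d = 5 - 2578*(1/2)*(-6 + 6)/6 = 5 - 2578*(1/2)*(1/6)*0 = 5 - 2578*0 = 5 - 1*0 = 5 + 0 = 5)
(d + H) + 281704 = (5 + 217892) + 281704 = 217897 + 281704 = 499601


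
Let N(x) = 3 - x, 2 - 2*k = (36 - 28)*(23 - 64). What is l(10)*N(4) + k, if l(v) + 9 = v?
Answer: 164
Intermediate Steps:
l(v) = -9 + v
k = 165 (k = 1 - (36 - 28)*(23 - 64)/2 = 1 - 4*(-41) = 1 - 1/2*(-328) = 1 + 164 = 165)
l(10)*N(4) + k = (-9 + 10)*(3 - 1*4) + 165 = 1*(3 - 4) + 165 = 1*(-1) + 165 = -1 + 165 = 164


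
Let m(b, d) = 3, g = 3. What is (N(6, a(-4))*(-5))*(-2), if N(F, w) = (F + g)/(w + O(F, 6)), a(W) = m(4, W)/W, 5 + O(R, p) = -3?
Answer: -72/7 ≈ -10.286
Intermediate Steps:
O(R, p) = -8 (O(R, p) = -5 - 3 = -8)
a(W) = 3/W
N(F, w) = (3 + F)/(-8 + w) (N(F, w) = (F + 3)/(w - 8) = (3 + F)/(-8 + w))
(N(6, a(-4))*(-5))*(-2) = (((3 + 6)/(-8 + 3/(-4)))*(-5))*(-2) = ((9/(-8 + 3*(-1/4)))*(-5))*(-2) = ((9/(-8 - 3/4))*(-5))*(-2) = ((9/(-35/4))*(-5))*(-2) = (-4/35*9*(-5))*(-2) = -36/35*(-5)*(-2) = (36/7)*(-2) = -72/7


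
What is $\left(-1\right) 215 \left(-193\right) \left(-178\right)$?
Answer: $-7386110$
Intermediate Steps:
$\left(-1\right) 215 \left(-193\right) \left(-178\right) = \left(-215\right) \left(-193\right) \left(-178\right) = 41495 \left(-178\right) = -7386110$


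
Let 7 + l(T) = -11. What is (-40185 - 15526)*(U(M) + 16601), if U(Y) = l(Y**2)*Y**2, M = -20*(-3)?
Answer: 2685214489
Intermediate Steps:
M = 60
l(T) = -18 (l(T) = -7 - 11 = -18)
U(Y) = -18*Y**2
(-40185 - 15526)*(U(M) + 16601) = (-40185 - 15526)*(-18*60**2 + 16601) = -55711*(-18*3600 + 16601) = -55711*(-64800 + 16601) = -55711*(-48199) = 2685214489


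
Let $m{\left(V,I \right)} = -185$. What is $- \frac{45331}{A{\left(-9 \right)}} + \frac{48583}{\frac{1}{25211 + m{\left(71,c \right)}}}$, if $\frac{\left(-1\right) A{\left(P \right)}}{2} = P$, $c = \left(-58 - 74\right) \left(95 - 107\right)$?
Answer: $\frac{21885041513}{18} \approx 1.2158 \cdot 10^{9}$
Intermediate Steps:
$c = 1584$ ($c = \left(-132\right) \left(-12\right) = 1584$)
$A{\left(P \right)} = - 2 P$
$- \frac{45331}{A{\left(-9 \right)}} + \frac{48583}{\frac{1}{25211 + m{\left(71,c \right)}}} = - \frac{45331}{\left(-2\right) \left(-9\right)} + \frac{48583}{\frac{1}{25211 - 185}} = - \frac{45331}{18} + \frac{48583}{\frac{1}{25026}} = \left(-45331\right) \frac{1}{18} + 48583 \frac{1}{\frac{1}{25026}} = - \frac{45331}{18} + 48583 \cdot 25026 = - \frac{45331}{18} + 1215838158 = \frac{21885041513}{18}$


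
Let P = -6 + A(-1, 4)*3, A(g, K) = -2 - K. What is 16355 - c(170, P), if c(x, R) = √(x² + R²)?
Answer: 16355 - 2*√7369 ≈ 16183.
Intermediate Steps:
P = -24 (P = -6 + (-2 - 1*4)*3 = -6 + (-2 - 4)*3 = -6 - 6*3 = -6 - 18 = -24)
c(x, R) = √(R² + x²)
16355 - c(170, P) = 16355 - √((-24)² + 170²) = 16355 - √(576 + 28900) = 16355 - √29476 = 16355 - 2*√7369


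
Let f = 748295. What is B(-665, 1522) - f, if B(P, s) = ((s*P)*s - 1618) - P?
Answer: -1541211108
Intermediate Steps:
B(P, s) = -1618 - P + P*s² (B(P, s) = ((P*s)*s - 1618) - P = (P*s² - 1618) - P = (-1618 + P*s²) - P = -1618 - P + P*s²)
B(-665, 1522) - f = (-1618 - 1*(-665) - 665*1522²) - 1*748295 = (-1618 + 665 - 665*2316484) - 748295 = (-1618 + 665 - 1540461860) - 748295 = -1540462813 - 748295 = -1541211108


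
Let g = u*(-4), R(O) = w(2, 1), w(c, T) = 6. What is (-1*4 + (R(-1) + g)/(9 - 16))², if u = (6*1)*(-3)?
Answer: 11236/49 ≈ 229.31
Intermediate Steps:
R(O) = 6
u = -18 (u = 6*(-3) = -18)
g = 72 (g = -18*(-4) = 72)
(-1*4 + (R(-1) + g)/(9 - 16))² = (-1*4 + (6 + 72)/(9 - 16))² = (-4 + 78/(-7))² = (-4 + 78*(-⅐))² = (-4 - 78/7)² = (-106/7)² = 11236/49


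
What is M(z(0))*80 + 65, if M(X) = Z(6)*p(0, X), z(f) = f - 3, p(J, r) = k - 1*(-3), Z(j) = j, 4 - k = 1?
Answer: 2945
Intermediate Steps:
k = 3 (k = 4 - 1*1 = 4 - 1 = 3)
p(J, r) = 6 (p(J, r) = 3 - 1*(-3) = 3 + 3 = 6)
z(f) = -3 + f
M(X) = 36 (M(X) = 6*6 = 36)
M(z(0))*80 + 65 = 36*80 + 65 = 2880 + 65 = 2945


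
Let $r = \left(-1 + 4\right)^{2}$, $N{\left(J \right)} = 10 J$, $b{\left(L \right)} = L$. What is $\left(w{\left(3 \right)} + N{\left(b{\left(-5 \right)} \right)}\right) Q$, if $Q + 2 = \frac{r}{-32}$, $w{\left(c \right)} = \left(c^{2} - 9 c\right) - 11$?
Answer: $\frac{5767}{32} \approx 180.22$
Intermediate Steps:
$r = 9$ ($r = 3^{2} = 9$)
$w{\left(c \right)} = -11 + c^{2} - 9 c$
$Q = - \frac{73}{32}$ ($Q = -2 + \frac{9}{-32} = -2 + 9 \left(- \frac{1}{32}\right) = -2 - \frac{9}{32} = - \frac{73}{32} \approx -2.2813$)
$\left(w{\left(3 \right)} + N{\left(b{\left(-5 \right)} \right)}\right) Q = \left(\left(-11 + 3^{2} - 27\right) + 10 \left(-5\right)\right) \left(- \frac{73}{32}\right) = \left(\left(-11 + 9 - 27\right) - 50\right) \left(- \frac{73}{32}\right) = \left(-29 - 50\right) \left(- \frac{73}{32}\right) = \left(-79\right) \left(- \frac{73}{32}\right) = \frac{5767}{32}$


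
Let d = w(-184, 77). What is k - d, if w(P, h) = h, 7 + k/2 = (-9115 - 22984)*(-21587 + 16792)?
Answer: 307829319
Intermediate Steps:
k = 307829396 (k = -14 + 2*((-9115 - 22984)*(-21587 + 16792)) = -14 + 2*(-32099*(-4795)) = -14 + 2*153914705 = -14 + 307829410 = 307829396)
d = 77
k - d = 307829396 - 1*77 = 307829396 - 77 = 307829319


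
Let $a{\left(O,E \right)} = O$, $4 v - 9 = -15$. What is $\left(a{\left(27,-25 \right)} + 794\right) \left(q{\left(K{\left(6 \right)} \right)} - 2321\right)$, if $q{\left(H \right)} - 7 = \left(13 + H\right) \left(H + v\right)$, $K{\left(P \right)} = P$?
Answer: $- \frac{3659197}{2} \approx -1.8296 \cdot 10^{6}$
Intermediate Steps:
$v = - \frac{3}{2}$ ($v = \frac{9}{4} + \frac{1}{4} \left(-15\right) = \frac{9}{4} - \frac{15}{4} = - \frac{3}{2} \approx -1.5$)
$q{\left(H \right)} = 7 + \left(13 + H\right) \left(- \frac{3}{2} + H\right)$ ($q{\left(H \right)} = 7 + \left(13 + H\right) \left(H - \frac{3}{2}\right) = 7 + \left(13 + H\right) \left(- \frac{3}{2} + H\right)$)
$\left(a{\left(27,-25 \right)} + 794\right) \left(q{\left(K{\left(6 \right)} \right)} - 2321\right) = \left(27 + 794\right) \left(\left(- \frac{25}{2} + 6^{2} + \frac{23}{2} \cdot 6\right) - 2321\right) = 821 \left(\left(- \frac{25}{2} + 36 + 69\right) - 2321\right) = 821 \left(\frac{185}{2} - 2321\right) = 821 \left(- \frac{4457}{2}\right) = - \frac{3659197}{2}$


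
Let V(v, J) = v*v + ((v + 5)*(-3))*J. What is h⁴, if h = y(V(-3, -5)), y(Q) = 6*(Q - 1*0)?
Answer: 2998219536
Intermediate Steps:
V(v, J) = v² + J*(-15 - 3*v) (V(v, J) = v² + ((5 + v)*(-3))*J = v² + (-15 - 3*v)*J = v² + J*(-15 - 3*v))
y(Q) = 6*Q (y(Q) = 6*(Q + 0) = 6*Q)
h = 234 (h = 6*((-3)² - 15*(-5) - 3*(-5)*(-3)) = 6*(9 + 75 - 45) = 6*39 = 234)
h⁴ = 234⁴ = 2998219536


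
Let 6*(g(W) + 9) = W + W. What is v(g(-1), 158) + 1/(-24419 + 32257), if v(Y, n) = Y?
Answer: -219461/23514 ≈ -9.3332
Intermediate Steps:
g(W) = -9 + W/3 (g(W) = -9 + (W + W)/6 = -9 + (2*W)/6 = -9 + W/3)
v(g(-1), 158) + 1/(-24419 + 32257) = (-9 + (1/3)*(-1)) + 1/(-24419 + 32257) = (-9 - 1/3) + 1/7838 = -28/3 + 1/7838 = -219461/23514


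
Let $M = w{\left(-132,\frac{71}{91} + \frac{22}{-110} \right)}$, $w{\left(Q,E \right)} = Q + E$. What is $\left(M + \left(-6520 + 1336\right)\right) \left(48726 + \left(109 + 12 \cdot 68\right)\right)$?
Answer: $- \frac{17154533988}{65} \approx -2.6392 \cdot 10^{8}$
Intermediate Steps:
$w{\left(Q,E \right)} = E + Q$
$M = - \frac{59796}{455}$ ($M = \left(\frac{71}{91} + \frac{22}{-110}\right) - 132 = \left(71 \cdot \frac{1}{91} + 22 \left(- \frac{1}{110}\right)\right) - 132 = \left(\frac{71}{91} - \frac{1}{5}\right) - 132 = \frac{264}{455} - 132 = - \frac{59796}{455} \approx -131.42$)
$\left(M + \left(-6520 + 1336\right)\right) \left(48726 + \left(109 + 12 \cdot 68\right)\right) = \left(- \frac{59796}{455} + \left(-6520 + 1336\right)\right) \left(48726 + \left(109 + 12 \cdot 68\right)\right) = \left(- \frac{59796}{455} - 5184\right) \left(48726 + \left(109 + 816\right)\right) = - \frac{2418516 \left(48726 + 925\right)}{455} = \left(- \frac{2418516}{455}\right) 49651 = - \frac{17154533988}{65}$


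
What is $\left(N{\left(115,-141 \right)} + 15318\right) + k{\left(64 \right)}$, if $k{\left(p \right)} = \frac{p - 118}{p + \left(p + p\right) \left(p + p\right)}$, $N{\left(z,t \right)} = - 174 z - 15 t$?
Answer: $- \frac{21193275}{8224} \approx -2577.0$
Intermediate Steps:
$k{\left(p \right)} = \frac{-118 + p}{p + 4 p^{2}}$ ($k{\left(p \right)} = \frac{-118 + p}{p + 2 p 2 p} = \frac{-118 + p}{p + 4 p^{2}}$)
$\left(N{\left(115,-141 \right)} + 15318\right) + k{\left(64 \right)} = \left(\left(\left(-174\right) 115 - -2115\right) + 15318\right) + \frac{-118 + 64}{64 \left(1 + 4 \cdot 64\right)} = \left(\left(-20010 + 2115\right) + 15318\right) + \frac{1}{64} \frac{1}{1 + 256} \left(-54\right) = \left(-17895 + 15318\right) + \frac{1}{64} \cdot \frac{1}{257} \left(-54\right) = -2577 + \frac{1}{64} \cdot \frac{1}{257} \left(-54\right) = -2577 - \frac{27}{8224} = - \frac{21193275}{8224}$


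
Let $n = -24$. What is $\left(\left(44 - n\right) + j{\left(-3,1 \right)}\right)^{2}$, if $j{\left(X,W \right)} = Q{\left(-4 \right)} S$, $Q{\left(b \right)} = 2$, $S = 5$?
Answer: $6084$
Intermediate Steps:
$j{\left(X,W \right)} = 10$ ($j{\left(X,W \right)} = 2 \cdot 5 = 10$)
$\left(\left(44 - n\right) + j{\left(-3,1 \right)}\right)^{2} = \left(\left(44 - -24\right) + 10\right)^{2} = \left(\left(44 + 24\right) + 10\right)^{2} = \left(68 + 10\right)^{2} = 78^{2} = 6084$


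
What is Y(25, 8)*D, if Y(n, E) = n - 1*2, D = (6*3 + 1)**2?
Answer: 8303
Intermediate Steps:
D = 361 (D = (18 + 1)**2 = 19**2 = 361)
Y(n, E) = -2 + n (Y(n, E) = n - 2 = -2 + n)
Y(25, 8)*D = (-2 + 25)*361 = 23*361 = 8303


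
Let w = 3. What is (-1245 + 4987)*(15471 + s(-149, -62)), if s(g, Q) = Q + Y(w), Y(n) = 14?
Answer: 57712866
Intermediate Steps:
s(g, Q) = 14 + Q (s(g, Q) = Q + 14 = 14 + Q)
(-1245 + 4987)*(15471 + s(-149, -62)) = (-1245 + 4987)*(15471 + (14 - 62)) = 3742*(15471 - 48) = 3742*15423 = 57712866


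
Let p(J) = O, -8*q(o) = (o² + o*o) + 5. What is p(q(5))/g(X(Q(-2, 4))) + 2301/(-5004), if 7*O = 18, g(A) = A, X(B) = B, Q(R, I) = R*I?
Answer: -4561/5838 ≈ -0.78126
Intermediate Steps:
Q(R, I) = I*R
q(o) = -5/8 - o²/4 (q(o) = -((o² + o*o) + 5)/8 = -((o² + o²) + 5)/8 = -(2*o² + 5)/8 = -(5 + 2*o²)/8 = -5/8 - o²/4)
O = 18/7 (O = (⅐)*18 = 18/7 ≈ 2.5714)
p(J) = 18/7
p(q(5))/g(X(Q(-2, 4))) + 2301/(-5004) = 18/(7*((4*(-2)))) + 2301/(-5004) = (18/7)/(-8) + 2301*(-1/5004) = (18/7)*(-⅛) - 767/1668 = -9/28 - 767/1668 = -4561/5838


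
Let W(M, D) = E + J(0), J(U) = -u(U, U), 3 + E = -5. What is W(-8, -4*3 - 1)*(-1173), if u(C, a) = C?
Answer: 9384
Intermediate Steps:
E = -8 (E = -3 - 5 = -8)
J(U) = -U
W(M, D) = -8 (W(M, D) = -8 - 1*0 = -8 + 0 = -8)
W(-8, -4*3 - 1)*(-1173) = -8*(-1173) = 9384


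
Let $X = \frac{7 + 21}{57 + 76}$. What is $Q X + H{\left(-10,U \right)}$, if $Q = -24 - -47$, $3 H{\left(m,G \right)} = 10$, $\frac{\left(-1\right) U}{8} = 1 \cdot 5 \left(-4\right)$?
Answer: $\frac{466}{57} \approx 8.1754$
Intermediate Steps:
$U = 160$ ($U = - 8 \cdot 1 \cdot 5 \left(-4\right) = - 8 \cdot 5 \left(-4\right) = \left(-8\right) \left(-20\right) = 160$)
$H{\left(m,G \right)} = \frac{10}{3}$ ($H{\left(m,G \right)} = \frac{1}{3} \cdot 10 = \frac{10}{3}$)
$Q = 23$ ($Q = -24 + 47 = 23$)
$X = \frac{4}{19}$ ($X = \frac{28}{133} = 28 \cdot \frac{1}{133} = \frac{4}{19} \approx 0.21053$)
$Q X + H{\left(-10,U \right)} = 23 \cdot \frac{4}{19} + \frac{10}{3} = \frac{92}{19} + \frac{10}{3} = \frac{466}{57}$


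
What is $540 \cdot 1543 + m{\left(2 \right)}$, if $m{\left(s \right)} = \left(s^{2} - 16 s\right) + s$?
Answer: $833194$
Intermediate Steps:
$m{\left(s \right)} = s^{2} - 15 s$
$540 \cdot 1543 + m{\left(2 \right)} = 540 \cdot 1543 + 2 \left(-15 + 2\right) = 833220 + 2 \left(-13\right) = 833220 - 26 = 833194$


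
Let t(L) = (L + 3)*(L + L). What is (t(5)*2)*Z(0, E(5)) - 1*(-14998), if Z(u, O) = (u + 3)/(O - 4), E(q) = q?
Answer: 15478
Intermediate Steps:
t(L) = 2*L*(3 + L) (t(L) = (3 + L)*(2*L) = 2*L*(3 + L))
Z(u, O) = (3 + u)/(-4 + O)
(t(5)*2)*Z(0, E(5)) - 1*(-14998) = ((2*5*(3 + 5))*2)*((3 + 0)/(-4 + 5)) - 1*(-14998) = ((2*5*8)*2)*(3/1) + 14998 = (80*2)*(1*3) + 14998 = 160*3 + 14998 = 480 + 14998 = 15478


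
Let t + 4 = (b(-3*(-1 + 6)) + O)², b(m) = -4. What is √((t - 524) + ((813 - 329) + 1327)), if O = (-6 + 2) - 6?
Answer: √1479 ≈ 38.458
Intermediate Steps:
O = -10 (O = -4 - 6 = -10)
t = 192 (t = -4 + (-4 - 10)² = -4 + (-14)² = -4 + 196 = 192)
√((t - 524) + ((813 - 329) + 1327)) = √((192 - 524) + ((813 - 329) + 1327)) = √(-332 + (484 + 1327)) = √(-332 + 1811) = √1479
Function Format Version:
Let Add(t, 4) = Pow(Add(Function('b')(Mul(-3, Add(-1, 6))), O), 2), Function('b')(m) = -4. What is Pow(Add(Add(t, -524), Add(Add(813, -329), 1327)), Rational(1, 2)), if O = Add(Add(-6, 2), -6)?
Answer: Pow(1479, Rational(1, 2)) ≈ 38.458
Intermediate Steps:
O = -10 (O = Add(-4, -6) = -10)
t = 192 (t = Add(-4, Pow(Add(-4, -10), 2)) = Add(-4, Pow(-14, 2)) = Add(-4, 196) = 192)
Pow(Add(Add(t, -524), Add(Add(813, -329), 1327)), Rational(1, 2)) = Pow(Add(Add(192, -524), Add(Add(813, -329), 1327)), Rational(1, 2)) = Pow(Add(-332, Add(484, 1327)), Rational(1, 2)) = Pow(Add(-332, 1811), Rational(1, 2)) = Pow(1479, Rational(1, 2))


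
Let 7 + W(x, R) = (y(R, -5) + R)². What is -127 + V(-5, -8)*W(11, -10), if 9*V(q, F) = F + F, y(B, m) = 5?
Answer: -159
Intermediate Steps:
V(q, F) = 2*F/9 (V(q, F) = (F + F)/9 = (2*F)/9 = 2*F/9)
W(x, R) = -7 + (5 + R)²
-127 + V(-5, -8)*W(11, -10) = -127 + ((2/9)*(-8))*(-7 + (5 - 10)²) = -127 - 16*(-7 + (-5)²)/9 = -127 - 16*(-7 + 25)/9 = -127 - 16/9*18 = -127 - 32 = -159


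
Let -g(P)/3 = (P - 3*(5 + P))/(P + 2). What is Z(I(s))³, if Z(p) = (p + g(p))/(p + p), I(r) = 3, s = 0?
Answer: 2197/125 ≈ 17.576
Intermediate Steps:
g(P) = -3*(-15 - 2*P)/(2 + P) (g(P) = -3*(P - 3*(5 + P))/(P + 2) = -3*(P + (-15 - 3*P))/(2 + P) = -3*(-15 - 2*P)/(2 + P))
Z(p) = (p + 3*(15 + 2*p)/(2 + p))/(2*p) (Z(p) = (p + 3*(15 + 2*p)/(2 + p))/(p + p) = (p + 3*(15 + 2*p)/(2 + p))/((2*p)) = (p + 3*(15 + 2*p)/(2 + p))*(1/(2*p)) = (p + 3*(15 + 2*p)/(2 + p))/(2*p))
Z(I(s))³ = ((½)*(45 + 3² + 8*3)/(3*(2 + 3)))³ = ((½)*(⅓)*(45 + 9 + 24)/5)³ = ((½)*(⅓)*(⅕)*78)³ = (13/5)³ = 2197/125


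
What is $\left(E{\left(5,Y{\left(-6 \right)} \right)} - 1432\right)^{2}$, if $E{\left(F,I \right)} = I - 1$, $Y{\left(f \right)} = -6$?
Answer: $2070721$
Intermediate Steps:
$E{\left(F,I \right)} = -1 + I$ ($E{\left(F,I \right)} = I - 1 = -1 + I$)
$\left(E{\left(5,Y{\left(-6 \right)} \right)} - 1432\right)^{2} = \left(\left(-1 - 6\right) - 1432\right)^{2} = \left(-7 - 1432\right)^{2} = \left(-1439\right)^{2} = 2070721$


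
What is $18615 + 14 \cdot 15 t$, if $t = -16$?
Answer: $15255$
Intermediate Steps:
$18615 + 14 \cdot 15 t = 18615 + 14 \cdot 15 \left(-16\right) = 18615 + 210 \left(-16\right) = 18615 - 3360 = 15255$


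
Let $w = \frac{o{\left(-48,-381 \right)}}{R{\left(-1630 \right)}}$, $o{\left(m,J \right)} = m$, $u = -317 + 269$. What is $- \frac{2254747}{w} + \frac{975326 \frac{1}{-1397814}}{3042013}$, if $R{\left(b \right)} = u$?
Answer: $- \frac{435798356921064140}{193280379981} \approx -2.2547 \cdot 10^{6}$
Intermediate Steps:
$u = -48$
$R{\left(b \right)} = -48$
$w = 1$ ($w = - \frac{48}{-48} = \left(-48\right) \left(- \frac{1}{48}\right) = 1$)
$- \frac{2254747}{w} + \frac{975326 \frac{1}{-1397814}}{3042013} = - \frac{2254747}{1} + \frac{975326 \frac{1}{-1397814}}{3042013} = \left(-2254747\right) 1 + 975326 \left(- \frac{1}{1397814}\right) \frac{1}{3042013} = -2254747 - \frac{44333}{193280379981} = - \frac{435798356921064140}{193280379981}$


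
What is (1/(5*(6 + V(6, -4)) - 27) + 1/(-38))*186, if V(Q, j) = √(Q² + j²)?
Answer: -130665/24529 + 1860*√13/1291 ≈ -0.13228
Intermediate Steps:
(1/(5*(6 + V(6, -4)) - 27) + 1/(-38))*186 = (1/(5*(6 + √(6² + (-4)²)) - 27) + 1/(-38))*186 = (1/(5*(6 + √(36 + 16)) - 27) - 1/38)*186 = (1/(5*(6 + √52) - 27) - 1/38)*186 = (1/(5*(6 + 2*√13) - 27) - 1/38)*186 = (1/((30 + 10*√13) - 27) - 1/38)*186 = (1/(3 + 10*√13) - 1/38)*186 = (-1/38 + 1/(3 + 10*√13))*186 = -93/19 + 186/(3 + 10*√13)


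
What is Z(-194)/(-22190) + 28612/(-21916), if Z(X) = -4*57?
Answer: -78737929/60789505 ≈ -1.2953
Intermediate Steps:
Z(X) = -228
Z(-194)/(-22190) + 28612/(-21916) = -228/(-22190) + 28612/(-21916) = -228*(-1/22190) + 28612*(-1/21916) = 114/11095 - 7153/5479 = -78737929/60789505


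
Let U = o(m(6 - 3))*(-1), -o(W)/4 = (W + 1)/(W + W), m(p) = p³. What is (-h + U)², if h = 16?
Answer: 141376/729 ≈ 193.93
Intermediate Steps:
o(W) = -2*(1 + W)/W (o(W) = -4*(W + 1)/(W + W) = -4*(1 + W)/(2*W) = -4*(1 + W)*1/(2*W) = -2*(1 + W)/W)
U = 56/27 (U = (-2 - 2/(6 - 3)³)*(-1) = (-2 - 2/(3³))*(-1) = (-2 - 2/27)*(-1) = -56/27*(-1) = 56/27 ≈ 2.0741)
(-h + U)² = (-1*16 + 56/27)² = (-16 + 56/27)² = (-376/27)² = 141376/729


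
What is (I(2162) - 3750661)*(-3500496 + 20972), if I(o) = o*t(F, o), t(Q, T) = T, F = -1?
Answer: -3213629214492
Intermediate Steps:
I(o) = o² (I(o) = o*o = o²)
(I(2162) - 3750661)*(-3500496 + 20972) = (2162² - 3750661)*(-3500496 + 20972) = (4674244 - 3750661)*(-3479524) = 923583*(-3479524) = -3213629214492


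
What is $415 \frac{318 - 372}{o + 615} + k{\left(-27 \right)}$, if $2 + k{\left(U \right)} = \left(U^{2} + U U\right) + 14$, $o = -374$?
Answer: $\frac{331860}{241} \approx 1377.0$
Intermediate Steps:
$k{\left(U \right)} = 12 + 2 U^{2}$ ($k{\left(U \right)} = -2 + \left(\left(U^{2} + U U\right) + 14\right) = -2 + \left(\left(U^{2} + U^{2}\right) + 14\right) = -2 + \left(2 U^{2} + 14\right) = -2 + \left(14 + 2 U^{2}\right) = 12 + 2 U^{2}$)
$415 \frac{318 - 372}{o + 615} + k{\left(-27 \right)} = 415 \frac{318 - 372}{-374 + 615} + \left(12 + 2 \left(-27\right)^{2}\right) = 415 \left(- \frac{54}{241}\right) + \left(12 + 2 \cdot 729\right) = 415 \left(\left(-54\right) \frac{1}{241}\right) + \left(12 + 1458\right) = 415 \left(- \frac{54}{241}\right) + 1470 = - \frac{22410}{241} + 1470 = \frac{331860}{241}$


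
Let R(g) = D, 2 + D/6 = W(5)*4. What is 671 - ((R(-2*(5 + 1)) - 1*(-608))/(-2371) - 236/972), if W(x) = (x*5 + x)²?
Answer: 392132180/576153 ≈ 680.60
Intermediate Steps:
W(x) = 36*x² (W(x) = (5*x + x)² = (6*x)² = 36*x²)
D = 21588 (D = -12 + 6*((36*5²)*4) = -12 + 6*((36*25)*4) = -12 + 6*(900*4) = -12 + 6*3600 = -12 + 21600 = 21588)
R(g) = 21588
671 - ((R(-2*(5 + 1)) - 1*(-608))/(-2371) - 236/972) = 671 - ((21588 - 1*(-608))/(-2371) - 236/972) = 671 - ((21588 + 608)*(-1/2371) - 236*1/972) = 671 - (22196*(-1/2371) - 59/243) = 671 - (-22196/2371 - 59/243) = 671 - 1*(-5533517/576153) = 671 + 5533517/576153 = 392132180/576153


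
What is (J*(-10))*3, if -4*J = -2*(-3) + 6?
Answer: 90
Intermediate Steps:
J = -3 (J = -(-2*(-3) + 6)/4 = -(6 + 6)/4 = -¼*12 = -3)
(J*(-10))*3 = -3*(-10)*3 = 30*3 = 90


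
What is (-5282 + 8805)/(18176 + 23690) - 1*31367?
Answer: -1313207299/41866 ≈ -31367.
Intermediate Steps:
(-5282 + 8805)/(18176 + 23690) - 1*31367 = 3523/41866 - 31367 = -1313207299/41866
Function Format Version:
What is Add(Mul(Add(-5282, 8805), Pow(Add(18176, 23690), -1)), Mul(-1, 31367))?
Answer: Rational(-1313207299, 41866) ≈ -31367.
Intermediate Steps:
Add(Mul(Add(-5282, 8805), Pow(Add(18176, 23690), -1)), Mul(-1, 31367)) = Add(Mul(3523, Pow(41866, -1)), -31367) = Add(Mul(3523, Rational(1, 41866)), -31367) = Add(Rational(3523, 41866), -31367) = Rational(-1313207299, 41866)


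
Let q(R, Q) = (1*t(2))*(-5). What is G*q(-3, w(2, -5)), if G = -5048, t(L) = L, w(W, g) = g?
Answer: 50480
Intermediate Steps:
q(R, Q) = -10 (q(R, Q) = (1*2)*(-5) = 2*(-5) = -10)
G*q(-3, w(2, -5)) = -5048*(-10) = 50480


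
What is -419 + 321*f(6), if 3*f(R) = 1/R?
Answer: -2407/6 ≈ -401.17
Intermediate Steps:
f(R) = 1/(3*R)
-419 + 321*f(6) = -419 + 321*((⅓)/6) = -419 + 321*((⅓)*(⅙)) = -419 + 321*(1/18) = -419 + 107/6 = -2407/6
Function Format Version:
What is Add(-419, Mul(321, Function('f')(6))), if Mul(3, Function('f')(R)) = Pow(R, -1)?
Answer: Rational(-2407, 6) ≈ -401.17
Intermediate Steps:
Function('f')(R) = Mul(Rational(1, 3), Pow(R, -1))
Add(-419, Mul(321, Function('f')(6))) = Add(-419, Mul(321, Mul(Rational(1, 3), Pow(6, -1)))) = Add(-419, Mul(321, Mul(Rational(1, 3), Rational(1, 6)))) = Add(-419, Mul(321, Rational(1, 18))) = Add(-419, Rational(107, 6)) = Rational(-2407, 6)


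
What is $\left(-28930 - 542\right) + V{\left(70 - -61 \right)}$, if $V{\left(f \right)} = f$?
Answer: $-29341$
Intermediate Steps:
$\left(-28930 - 542\right) + V{\left(70 - -61 \right)} = \left(-28930 - 542\right) + \left(70 - -61\right) = -29472 + \left(70 + 61\right) = -29472 + 131 = -29341$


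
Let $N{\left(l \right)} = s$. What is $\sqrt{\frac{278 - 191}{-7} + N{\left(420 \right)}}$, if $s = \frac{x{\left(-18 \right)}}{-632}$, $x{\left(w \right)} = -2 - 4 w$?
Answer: $\frac{i \sqrt{15338561}}{1106} \approx 3.5411 i$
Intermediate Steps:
$s = - \frac{35}{316}$ ($s = \frac{-2 - -72}{-632} = \left(-2 + 72\right) \left(- \frac{1}{632}\right) = 70 \left(- \frac{1}{632}\right) = - \frac{35}{316} \approx -0.11076$)
$N{\left(l \right)} = - \frac{35}{316}$
$\sqrt{\frac{278 - 191}{-7} + N{\left(420 \right)}} = \sqrt{\frac{278 - 191}{-7} - \frac{35}{316}} = \sqrt{\left(- \frac{1}{7}\right) 87 - \frac{35}{316}} = \sqrt{- \frac{87}{7} - \frac{35}{316}} = \sqrt{- \frac{27737}{2212}} = \frac{i \sqrt{15338561}}{1106}$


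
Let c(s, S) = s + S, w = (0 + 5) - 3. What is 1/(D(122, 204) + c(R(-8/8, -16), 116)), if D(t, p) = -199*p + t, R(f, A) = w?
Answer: -1/40356 ≈ -2.4779e-5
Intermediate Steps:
w = 2 (w = 5 - 3 = 2)
R(f, A) = 2
D(t, p) = t - 199*p
c(s, S) = S + s
1/(D(122, 204) + c(R(-8/8, -16), 116)) = 1/((122 - 199*204) + (116 + 2)) = 1/((122 - 40596) + 118) = 1/(-40474 + 118) = 1/(-40356) = -1/40356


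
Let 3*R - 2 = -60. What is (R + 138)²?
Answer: 126736/9 ≈ 14082.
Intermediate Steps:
R = -58/3 (R = ⅔ + (⅓)*(-60) = ⅔ - 20 = -58/3 ≈ -19.333)
(R + 138)² = (-58/3 + 138)² = (356/3)² = 126736/9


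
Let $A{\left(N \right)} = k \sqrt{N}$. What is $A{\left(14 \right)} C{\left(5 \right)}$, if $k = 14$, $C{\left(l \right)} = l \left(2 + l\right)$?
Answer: $490 \sqrt{14} \approx 1833.4$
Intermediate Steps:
$A{\left(N \right)} = 14 \sqrt{N}$
$A{\left(14 \right)} C{\left(5 \right)} = 14 \sqrt{14} \cdot 5 \left(2 + 5\right) = 14 \sqrt{14} \cdot 5 \cdot 7 = 14 \sqrt{14} \cdot 35 = 490 \sqrt{14}$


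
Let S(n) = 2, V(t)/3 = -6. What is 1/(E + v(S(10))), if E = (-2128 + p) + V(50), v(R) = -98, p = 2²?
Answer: -1/2240 ≈ -0.00044643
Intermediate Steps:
V(t) = -18 (V(t) = 3*(-6) = -18)
p = 4
E = -2142 (E = (-2128 + 4) - 18 = -2124 - 18 = -2142)
1/(E + v(S(10))) = 1/(-2142 - 98) = 1/(-2240) = -1/2240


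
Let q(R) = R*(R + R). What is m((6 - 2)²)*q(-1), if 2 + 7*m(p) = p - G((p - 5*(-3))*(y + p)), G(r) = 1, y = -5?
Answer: 26/7 ≈ 3.7143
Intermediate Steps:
q(R) = 2*R² (q(R) = R*(2*R) = 2*R²)
m(p) = -3/7 + p/7 (m(p) = -2/7 + (p - 1*1)/7 = -2/7 + (p - 1)/7 = -2/7 + (-1 + p)/7 = -2/7 + (-⅐ + p/7) = -3/7 + p/7)
m((6 - 2)²)*q(-1) = (-3/7 + (6 - 2)²/7)*(2*(-1)²) = (-3/7 + (⅐)*4²)*(2*1) = (-3/7 + (⅐)*16)*2 = (-3/7 + 16/7)*2 = (13/7)*2 = 26/7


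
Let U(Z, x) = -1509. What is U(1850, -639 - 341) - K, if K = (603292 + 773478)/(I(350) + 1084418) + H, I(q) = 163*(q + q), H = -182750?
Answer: 108609612034/599259 ≈ 1.8124e+5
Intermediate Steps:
I(q) = 326*q (I(q) = 163*(2*q) = 326*q)
K = -109513893865/599259 (K = (603292 + 773478)/(326*350 + 1084418) - 182750 = 1376770/(114100 + 1084418) - 182750 = 1376770/1198518 - 182750 = 1376770*(1/1198518) - 182750 = 688385/599259 - 182750 = -109513893865/599259 ≈ -1.8275e+5)
U(1850, -639 - 341) - K = -1509 - 1*(-109513893865/599259) = -1509 + 109513893865/599259 = 108609612034/599259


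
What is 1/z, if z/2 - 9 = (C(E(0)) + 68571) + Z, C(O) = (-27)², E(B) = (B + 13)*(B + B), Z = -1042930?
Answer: -1/1947242 ≈ -5.1355e-7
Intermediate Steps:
E(B) = 2*B*(13 + B) (E(B) = (13 + B)*(2*B) = 2*B*(13 + B))
C(O) = 729
z = -1947242 (z = 18 + 2*((729 + 68571) - 1042930) = 18 + 2*(69300 - 1042930) = 18 + 2*(-973630) = 18 - 1947260 = -1947242)
1/z = 1/(-1947242) = -1/1947242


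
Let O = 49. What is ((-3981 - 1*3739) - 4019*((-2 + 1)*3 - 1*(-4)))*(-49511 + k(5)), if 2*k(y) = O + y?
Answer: 580892676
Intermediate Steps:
k(y) = 49/2 + y/2 (k(y) = (49 + y)/2 = 49/2 + y/2)
((-3981 - 1*3739) - 4019*((-2 + 1)*3 - 1*(-4)))*(-49511 + k(5)) = ((-3981 - 1*3739) - 4019*((-2 + 1)*3 - 1*(-4)))*(-49511 + (49/2 + (½)*5)) = ((-3981 - 3739) - 4019*(-1*3 + 4))*(-49511 + (49/2 + 5/2)) = (-7720 - 4019*(-3 + 4))*(-49511 + 27) = (-7720 - 4019*1)*(-49484) = (-7720 - 4019)*(-49484) = -11739*(-49484) = 580892676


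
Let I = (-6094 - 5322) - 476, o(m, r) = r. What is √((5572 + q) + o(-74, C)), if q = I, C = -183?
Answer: I*√6503 ≈ 80.641*I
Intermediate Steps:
I = -11892 (I = -11416 - 476 = -11892)
q = -11892
√((5572 + q) + o(-74, C)) = √((5572 - 11892) - 183) = √(-6320 - 183) = √(-6503) = I*√6503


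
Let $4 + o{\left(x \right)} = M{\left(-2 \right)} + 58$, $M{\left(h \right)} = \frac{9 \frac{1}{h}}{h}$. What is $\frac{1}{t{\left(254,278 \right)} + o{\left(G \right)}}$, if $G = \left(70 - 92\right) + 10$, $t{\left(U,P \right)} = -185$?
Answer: $- \frac{4}{515} \approx -0.007767$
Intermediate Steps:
$G = -12$ ($G = -22 + 10 = -12$)
$M{\left(h \right)} = \frac{9}{h^{2}}$
$o{\left(x \right)} = \frac{225}{4}$ ($o{\left(x \right)} = -4 + \left(\frac{9}{4} + 58\right) = -4 + \frac{241}{4} = \frac{225}{4}$)
$\frac{1}{t{\left(254,278 \right)} + o{\left(G \right)}} = \frac{1}{-185 + \frac{225}{4}} = \frac{1}{- \frac{515}{4}} = - \frac{4}{515}$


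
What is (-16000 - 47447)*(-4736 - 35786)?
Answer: 2570999334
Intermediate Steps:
(-16000 - 47447)*(-4736 - 35786) = -63447*(-40522) = 2570999334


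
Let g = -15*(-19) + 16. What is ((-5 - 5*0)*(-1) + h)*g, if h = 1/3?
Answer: 4816/3 ≈ 1605.3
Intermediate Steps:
h = 1/3 ≈ 0.33333
g = 301 (g = 285 + 16 = 301)
((-5 - 5*0)*(-1) + h)*g = ((-5 - 5*0)*(-1) + 1/3)*301 = ((-5 + 0)*(-1) + 1/3)*301 = (-5*(-1) + 1/3)*301 = (5 + 1/3)*301 = (16/3)*301 = 4816/3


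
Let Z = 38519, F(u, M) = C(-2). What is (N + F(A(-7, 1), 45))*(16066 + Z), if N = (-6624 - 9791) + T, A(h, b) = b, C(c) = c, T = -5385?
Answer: -1190062170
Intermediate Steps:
F(u, M) = -2
N = -21800 (N = (-6624 - 9791) - 5385 = -16415 - 5385 = -21800)
(N + F(A(-7, 1), 45))*(16066 + Z) = (-21800 - 2)*(16066 + 38519) = -21802*54585 = -1190062170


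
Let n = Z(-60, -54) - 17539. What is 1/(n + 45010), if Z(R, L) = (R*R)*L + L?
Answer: -1/166983 ≈ -5.9886e-6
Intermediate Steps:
Z(R, L) = L + L*R**2 (Z(R, L) = R**2*L + L = L*R**2 + L = L + L*R**2)
n = -211993 (n = -54*(1 + (-60)**2) - 17539 = -54*(1 + 3600) - 17539 = -54*3601 - 17539 = -194454 - 17539 = -211993)
1/(n + 45010) = 1/(-211993 + 45010) = 1/(-166983) = -1/166983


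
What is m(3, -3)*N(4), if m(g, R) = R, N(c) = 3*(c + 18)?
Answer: -198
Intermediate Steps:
N(c) = 54 + 3*c (N(c) = 3*(18 + c) = 54 + 3*c)
m(3, -3)*N(4) = -3*(54 + 3*4) = -3*(54 + 12) = -3*66 = -198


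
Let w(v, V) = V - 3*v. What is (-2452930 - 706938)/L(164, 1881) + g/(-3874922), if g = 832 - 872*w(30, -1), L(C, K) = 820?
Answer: -1530538472647/397179505 ≈ -3853.5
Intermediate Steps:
g = 80184 (g = 832 - 872*(-1 - 3*30) = 832 - 872*(-1 - 90) = 832 - 872*(-91) = 832 + 79352 = 80184)
(-2452930 - 706938)/L(164, 1881) + g/(-3874922) = (-2452930 - 706938)/820 + 80184/(-3874922) = -3159868*1/820 + 80184*(-1/3874922) = -789967/205 - 40092/1937461 = -1530538472647/397179505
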